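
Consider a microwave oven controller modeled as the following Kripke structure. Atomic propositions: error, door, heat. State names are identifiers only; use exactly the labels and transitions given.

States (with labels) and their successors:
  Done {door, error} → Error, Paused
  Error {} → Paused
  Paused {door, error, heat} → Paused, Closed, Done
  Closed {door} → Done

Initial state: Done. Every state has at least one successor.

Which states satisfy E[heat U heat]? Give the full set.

States satisfying heat: {Paused}.
States satisfying E[heat U heat]: {Paused}.

{Paused}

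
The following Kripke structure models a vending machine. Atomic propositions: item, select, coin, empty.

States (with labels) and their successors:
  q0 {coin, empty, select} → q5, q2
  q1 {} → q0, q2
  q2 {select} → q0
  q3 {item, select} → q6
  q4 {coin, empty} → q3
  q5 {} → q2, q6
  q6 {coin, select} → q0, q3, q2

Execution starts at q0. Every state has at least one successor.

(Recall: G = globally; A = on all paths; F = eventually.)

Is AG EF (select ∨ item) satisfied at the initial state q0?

States satisfying EF (select ∨ item): {q0, q1, q2, q3, q4, q5, q6}.
States satisfying AG EF (select ∨ item): {q0, q1, q2, q3, q4, q5, q6}.
Every state reachable from q0 satisfies EF (select ∨ item).
q0 ∈ Sat(AG EF (select ∨ item)).

Holds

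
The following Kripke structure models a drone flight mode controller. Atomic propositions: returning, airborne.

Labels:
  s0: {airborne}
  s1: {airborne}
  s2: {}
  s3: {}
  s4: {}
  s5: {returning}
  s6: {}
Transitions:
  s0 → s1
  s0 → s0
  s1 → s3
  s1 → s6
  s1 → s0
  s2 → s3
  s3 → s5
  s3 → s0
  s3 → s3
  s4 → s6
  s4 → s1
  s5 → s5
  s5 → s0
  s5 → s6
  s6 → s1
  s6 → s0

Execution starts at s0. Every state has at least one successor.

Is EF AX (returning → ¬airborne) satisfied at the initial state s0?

States satisfying AX (returning → ¬airborne): {s0, s1, s2, s3, s4, s5, s6}.
States satisfying EF AX (returning → ¬airborne): {s0, s1, s2, s3, s4, s5, s6}.
Some path from s0 reaches a state where AX (returning → ¬airborne) holds.
s0 ∈ Sat(EF AX (returning → ¬airborne)).

Holds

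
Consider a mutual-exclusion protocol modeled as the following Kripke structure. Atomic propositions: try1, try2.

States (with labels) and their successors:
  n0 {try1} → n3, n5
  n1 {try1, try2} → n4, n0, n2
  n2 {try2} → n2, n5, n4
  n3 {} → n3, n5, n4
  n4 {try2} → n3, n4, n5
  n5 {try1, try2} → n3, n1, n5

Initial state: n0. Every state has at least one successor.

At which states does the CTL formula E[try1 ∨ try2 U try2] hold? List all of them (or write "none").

{n0, n1, n2, n4, n5}

States satisfying try1 ∨ try2: {n0, n1, n2, n4, n5}.
States satisfying try2: {n1, n2, n4, n5}.
States satisfying E[try1 ∨ try2 U try2]: {n0, n1, n2, n4, n5}.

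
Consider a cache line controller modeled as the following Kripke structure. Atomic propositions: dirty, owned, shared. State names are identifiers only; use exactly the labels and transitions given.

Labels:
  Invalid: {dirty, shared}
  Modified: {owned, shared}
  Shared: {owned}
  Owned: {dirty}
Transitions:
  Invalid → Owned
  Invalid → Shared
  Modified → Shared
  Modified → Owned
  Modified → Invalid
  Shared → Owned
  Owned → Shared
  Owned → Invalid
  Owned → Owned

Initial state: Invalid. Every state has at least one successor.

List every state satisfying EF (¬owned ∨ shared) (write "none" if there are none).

States satisfying ¬owned ∨ shared: {Invalid, Modified, Owned}.
States satisfying EF (¬owned ∨ shared): {Invalid, Modified, Shared, Owned}.

{Invalid, Modified, Shared, Owned}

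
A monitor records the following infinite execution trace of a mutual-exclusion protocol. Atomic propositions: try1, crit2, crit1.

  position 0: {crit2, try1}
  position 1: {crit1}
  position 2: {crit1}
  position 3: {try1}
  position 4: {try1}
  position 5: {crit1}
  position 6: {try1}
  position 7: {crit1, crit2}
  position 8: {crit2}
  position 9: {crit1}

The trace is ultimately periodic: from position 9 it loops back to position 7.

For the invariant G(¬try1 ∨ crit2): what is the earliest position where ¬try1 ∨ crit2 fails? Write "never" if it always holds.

3

Check ¬try1 ∨ crit2 at each position in order: 0 ✓, 1 ✓, 2 ✓.
At position 3 the labels are {try1}, so ¬try1 ∨ crit2 is false there. This is the first violation.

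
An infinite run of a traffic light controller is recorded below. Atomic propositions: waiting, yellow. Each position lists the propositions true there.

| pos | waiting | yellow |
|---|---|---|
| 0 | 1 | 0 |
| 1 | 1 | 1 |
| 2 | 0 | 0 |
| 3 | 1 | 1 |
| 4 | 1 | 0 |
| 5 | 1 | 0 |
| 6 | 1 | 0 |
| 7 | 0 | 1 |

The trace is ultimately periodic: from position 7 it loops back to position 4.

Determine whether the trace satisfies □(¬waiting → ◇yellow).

¬waiting → ◇yellow holds at every position 0..7, and those are all positions ever visited, so □(¬waiting → ◇yellow) holds.
Positions where ¬waiting holds: 2, 7.
Check ◇yellow at each: 2→ok, 7→ok.

Yes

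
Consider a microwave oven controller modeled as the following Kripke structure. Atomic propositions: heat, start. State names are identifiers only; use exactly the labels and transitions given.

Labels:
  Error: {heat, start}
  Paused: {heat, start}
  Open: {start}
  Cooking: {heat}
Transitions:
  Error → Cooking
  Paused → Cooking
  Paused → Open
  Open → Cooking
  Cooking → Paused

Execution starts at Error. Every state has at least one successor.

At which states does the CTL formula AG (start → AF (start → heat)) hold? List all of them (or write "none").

States satisfying start → AF (start → heat): {Error, Paused, Open, Cooking}.
States satisfying AG (start → AF (start → heat)): {Error, Paused, Open, Cooking}.

{Error, Paused, Open, Cooking}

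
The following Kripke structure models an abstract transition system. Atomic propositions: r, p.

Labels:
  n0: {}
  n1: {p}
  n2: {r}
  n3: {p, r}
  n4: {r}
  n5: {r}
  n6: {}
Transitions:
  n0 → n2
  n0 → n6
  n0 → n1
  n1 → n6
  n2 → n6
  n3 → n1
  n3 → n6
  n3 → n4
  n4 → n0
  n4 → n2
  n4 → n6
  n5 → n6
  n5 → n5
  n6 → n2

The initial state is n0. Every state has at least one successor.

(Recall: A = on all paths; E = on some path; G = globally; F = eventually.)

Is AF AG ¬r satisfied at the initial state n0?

States satisfying AG ¬r: ∅.
States satisfying AF AG ¬r: ∅.
There is a path from n0 along which AG ¬r never holds.
n0 ∉ Sat(AF AG ¬r).

Violated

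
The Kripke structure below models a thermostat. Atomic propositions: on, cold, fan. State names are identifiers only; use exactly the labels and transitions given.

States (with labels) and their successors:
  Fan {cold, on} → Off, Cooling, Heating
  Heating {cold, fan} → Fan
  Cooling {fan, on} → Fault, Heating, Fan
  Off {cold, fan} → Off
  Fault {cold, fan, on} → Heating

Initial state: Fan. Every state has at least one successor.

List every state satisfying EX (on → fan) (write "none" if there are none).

{Fan, Cooling, Off, Fault}

States satisfying on → fan: {Heating, Cooling, Off, Fault}.
States satisfying EX (on → fan): {Fan, Cooling, Off, Fault}.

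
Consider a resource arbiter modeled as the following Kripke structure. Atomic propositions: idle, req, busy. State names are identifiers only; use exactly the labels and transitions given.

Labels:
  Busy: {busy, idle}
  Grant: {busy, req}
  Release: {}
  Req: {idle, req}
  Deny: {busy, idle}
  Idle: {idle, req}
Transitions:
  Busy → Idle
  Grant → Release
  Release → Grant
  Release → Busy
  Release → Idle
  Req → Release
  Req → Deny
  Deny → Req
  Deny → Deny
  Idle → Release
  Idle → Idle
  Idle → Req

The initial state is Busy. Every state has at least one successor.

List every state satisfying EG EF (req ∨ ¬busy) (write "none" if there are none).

{Busy, Grant, Release, Req, Deny, Idle}

States satisfying EF (req ∨ ¬busy): {Busy, Grant, Release, Req, Deny, Idle}.
States satisfying EG EF (req ∨ ¬busy): {Busy, Grant, Release, Req, Deny, Idle}.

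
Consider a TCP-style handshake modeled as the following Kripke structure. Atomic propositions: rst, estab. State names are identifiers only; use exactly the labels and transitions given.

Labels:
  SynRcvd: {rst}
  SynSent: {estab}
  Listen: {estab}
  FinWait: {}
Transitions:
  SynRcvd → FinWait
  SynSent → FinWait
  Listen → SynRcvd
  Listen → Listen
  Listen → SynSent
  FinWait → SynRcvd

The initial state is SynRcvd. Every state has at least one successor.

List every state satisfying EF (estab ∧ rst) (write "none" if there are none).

States satisfying estab ∧ rst: ∅.
States satisfying EF (estab ∧ rst): ∅.

none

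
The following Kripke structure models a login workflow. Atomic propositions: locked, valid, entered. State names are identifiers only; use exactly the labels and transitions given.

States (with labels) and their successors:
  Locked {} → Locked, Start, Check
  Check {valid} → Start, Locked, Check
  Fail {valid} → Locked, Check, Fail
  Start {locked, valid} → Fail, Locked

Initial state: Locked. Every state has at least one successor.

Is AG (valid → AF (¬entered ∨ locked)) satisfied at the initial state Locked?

Yes

States satisfying valid → AF (¬entered ∨ locked): {Locked, Check, Fail, Start}.
States satisfying AG (valid → AF (¬entered ∨ locked)): {Locked, Check, Fail, Start}.
Every state reachable from Locked satisfies valid → AF (¬entered ∨ locked).
Locked ∈ Sat(AG (valid → AF (¬entered ∨ locked))).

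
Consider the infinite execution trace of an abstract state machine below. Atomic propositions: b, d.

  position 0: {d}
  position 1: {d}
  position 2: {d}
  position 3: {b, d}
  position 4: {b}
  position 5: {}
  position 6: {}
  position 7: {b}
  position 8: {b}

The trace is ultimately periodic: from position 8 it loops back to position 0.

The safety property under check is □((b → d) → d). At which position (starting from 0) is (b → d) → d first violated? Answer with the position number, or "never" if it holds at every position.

5

Check (b → d) → d at each position in order: 0 ✓, 1 ✓, 2 ✓, 3 ✓, 4 ✓.
At position 5 the labels are {}, so (b → d) → d is false there. This is the first violation.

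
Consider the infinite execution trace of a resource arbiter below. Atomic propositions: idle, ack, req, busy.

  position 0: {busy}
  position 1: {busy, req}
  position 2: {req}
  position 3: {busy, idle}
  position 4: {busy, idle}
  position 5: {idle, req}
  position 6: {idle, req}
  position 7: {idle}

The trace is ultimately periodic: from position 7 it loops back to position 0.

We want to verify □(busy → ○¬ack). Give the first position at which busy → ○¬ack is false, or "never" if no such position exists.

never

busy → ○¬ack holds at every position 0..7, and those are all the positions the trace ever visits, so the invariant □(busy → ○¬ack) is never violated.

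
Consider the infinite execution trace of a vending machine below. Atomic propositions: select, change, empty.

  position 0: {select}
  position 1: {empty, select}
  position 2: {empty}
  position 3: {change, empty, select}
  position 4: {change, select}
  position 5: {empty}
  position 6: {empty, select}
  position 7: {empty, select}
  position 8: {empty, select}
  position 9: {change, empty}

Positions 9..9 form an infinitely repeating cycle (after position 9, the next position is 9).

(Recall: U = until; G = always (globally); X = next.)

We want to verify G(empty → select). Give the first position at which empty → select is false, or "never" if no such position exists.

Check empty → select at each position in order: 0 ✓, 1 ✓.
At position 2 the labels are {empty}, so empty → select is false there. This is the first violation.

2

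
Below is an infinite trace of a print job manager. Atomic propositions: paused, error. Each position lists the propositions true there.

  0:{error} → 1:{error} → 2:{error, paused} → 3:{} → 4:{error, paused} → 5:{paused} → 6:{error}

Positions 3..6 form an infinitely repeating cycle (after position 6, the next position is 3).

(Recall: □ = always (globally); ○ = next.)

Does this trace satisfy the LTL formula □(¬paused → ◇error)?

¬paused → ◇error holds at every position 0..6, and those are all positions ever visited, so □(¬paused → ◇error) holds.
Positions where ¬paused holds: 0, 1, 3, 6.
Check ◇error at each: 0→ok, 1→ok, 3→ok, 6→ok.

Holds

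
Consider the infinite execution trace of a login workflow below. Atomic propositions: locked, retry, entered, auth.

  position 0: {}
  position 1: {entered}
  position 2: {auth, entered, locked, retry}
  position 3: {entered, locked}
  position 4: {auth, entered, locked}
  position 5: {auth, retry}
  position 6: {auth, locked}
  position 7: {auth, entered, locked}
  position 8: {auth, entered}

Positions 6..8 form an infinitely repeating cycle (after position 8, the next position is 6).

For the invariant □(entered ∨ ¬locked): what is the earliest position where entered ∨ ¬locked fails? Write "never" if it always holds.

Check entered ∨ ¬locked at each position in order: 0 ✓, 1 ✓, 2 ✓, 3 ✓, 4 ✓, 5 ✓.
At position 6 the labels are {auth, locked}, so entered ∨ ¬locked is false there. This is the first violation.

6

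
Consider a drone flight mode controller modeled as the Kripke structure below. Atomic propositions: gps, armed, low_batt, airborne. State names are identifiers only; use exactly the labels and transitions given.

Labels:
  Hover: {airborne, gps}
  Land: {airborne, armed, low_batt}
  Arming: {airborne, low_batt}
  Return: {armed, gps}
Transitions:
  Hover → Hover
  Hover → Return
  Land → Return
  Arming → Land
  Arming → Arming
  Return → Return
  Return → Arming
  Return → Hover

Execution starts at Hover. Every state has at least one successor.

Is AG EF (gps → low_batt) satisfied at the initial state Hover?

Satisfied

States satisfying EF (gps → low_batt): {Hover, Land, Arming, Return}.
States satisfying AG EF (gps → low_batt): {Hover, Land, Arming, Return}.
Every state reachable from Hover satisfies EF (gps → low_batt).
Hover ∈ Sat(AG EF (gps → low_batt)).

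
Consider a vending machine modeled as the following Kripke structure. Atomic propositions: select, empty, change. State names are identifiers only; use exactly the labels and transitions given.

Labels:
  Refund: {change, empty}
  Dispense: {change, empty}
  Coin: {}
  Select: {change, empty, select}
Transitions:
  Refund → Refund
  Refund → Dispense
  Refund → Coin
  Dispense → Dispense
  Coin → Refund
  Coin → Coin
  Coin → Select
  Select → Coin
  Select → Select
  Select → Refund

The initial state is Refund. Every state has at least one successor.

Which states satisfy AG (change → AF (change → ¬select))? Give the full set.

States satisfying change → AF (change → ¬select): {Refund, Dispense, Coin}.
States satisfying AG (change → AF (change → ¬select)): {Dispense}.

{Dispense}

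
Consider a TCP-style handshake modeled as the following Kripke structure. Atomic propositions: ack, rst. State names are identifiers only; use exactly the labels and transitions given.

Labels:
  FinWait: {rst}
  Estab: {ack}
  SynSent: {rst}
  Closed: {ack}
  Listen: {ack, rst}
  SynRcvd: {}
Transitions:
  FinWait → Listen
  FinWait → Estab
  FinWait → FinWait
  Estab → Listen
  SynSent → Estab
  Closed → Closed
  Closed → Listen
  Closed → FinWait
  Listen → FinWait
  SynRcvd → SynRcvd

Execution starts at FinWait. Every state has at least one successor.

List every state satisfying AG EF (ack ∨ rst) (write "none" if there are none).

States satisfying EF (ack ∨ rst): {FinWait, Estab, SynSent, Closed, Listen}.
States satisfying AG EF (ack ∨ rst): {FinWait, Estab, SynSent, Closed, Listen}.

{FinWait, Estab, SynSent, Closed, Listen}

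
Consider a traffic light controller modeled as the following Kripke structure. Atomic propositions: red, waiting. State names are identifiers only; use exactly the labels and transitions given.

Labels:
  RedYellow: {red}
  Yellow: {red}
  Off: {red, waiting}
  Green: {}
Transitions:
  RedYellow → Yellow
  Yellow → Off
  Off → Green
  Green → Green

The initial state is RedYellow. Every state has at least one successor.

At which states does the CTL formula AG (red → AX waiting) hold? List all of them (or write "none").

States satisfying red → AX waiting: {Yellow, Green}.
States satisfying AG (red → AX waiting): {Green}.

{Green}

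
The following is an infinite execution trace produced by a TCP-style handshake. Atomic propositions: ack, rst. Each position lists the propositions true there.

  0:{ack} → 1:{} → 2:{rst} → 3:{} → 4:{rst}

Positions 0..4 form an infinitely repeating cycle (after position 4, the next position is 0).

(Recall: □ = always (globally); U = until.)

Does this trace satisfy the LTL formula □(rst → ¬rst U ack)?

rst → ¬rst U ack must hold at every position from 0 onward. It fails at position 2, so □(rst → ¬rst U ack) is false.
Positions where rst holds: 2, 4.
Check ¬rst U ack at each: 2→fails, 4→fails.

No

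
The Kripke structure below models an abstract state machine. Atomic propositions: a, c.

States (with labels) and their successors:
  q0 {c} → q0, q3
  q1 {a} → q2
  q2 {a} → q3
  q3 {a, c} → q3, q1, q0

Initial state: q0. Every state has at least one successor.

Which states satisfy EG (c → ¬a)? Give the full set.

{q0}

States satisfying c → ¬a: {q0, q1, q2}.
States satisfying EG (c → ¬a): {q0}.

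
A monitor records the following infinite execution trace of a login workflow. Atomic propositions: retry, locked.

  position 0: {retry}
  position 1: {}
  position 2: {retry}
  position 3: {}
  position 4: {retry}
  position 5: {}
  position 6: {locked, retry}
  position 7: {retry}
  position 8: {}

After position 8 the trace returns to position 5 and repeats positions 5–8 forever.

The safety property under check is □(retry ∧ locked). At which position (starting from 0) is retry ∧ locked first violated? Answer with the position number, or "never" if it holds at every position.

At position 0 the labels are {retry}, so retry ∧ locked is false there. This is the first violation.

0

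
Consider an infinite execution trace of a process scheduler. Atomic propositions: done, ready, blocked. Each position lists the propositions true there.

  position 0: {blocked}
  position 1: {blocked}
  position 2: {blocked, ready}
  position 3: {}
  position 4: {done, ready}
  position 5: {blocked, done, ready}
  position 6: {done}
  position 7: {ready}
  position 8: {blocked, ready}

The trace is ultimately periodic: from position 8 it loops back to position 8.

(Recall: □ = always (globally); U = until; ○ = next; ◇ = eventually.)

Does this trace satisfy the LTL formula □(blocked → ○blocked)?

No

blocked → ○blocked must hold at every position from 0 onward. It fails at position 2, so □(blocked → ○blocked) is false.
Positions where blocked holds: 0, 1, 2, 5, 8.
Check ○blocked at each: 0→ok, 1→ok, 2→fails, 5→fails, 8→ok.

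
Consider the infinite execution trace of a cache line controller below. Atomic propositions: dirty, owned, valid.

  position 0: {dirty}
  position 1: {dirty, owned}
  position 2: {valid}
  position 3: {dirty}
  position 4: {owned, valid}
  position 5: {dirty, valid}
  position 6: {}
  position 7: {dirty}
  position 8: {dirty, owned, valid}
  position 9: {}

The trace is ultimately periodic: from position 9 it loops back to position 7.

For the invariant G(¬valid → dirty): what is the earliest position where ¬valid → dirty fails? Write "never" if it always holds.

Check ¬valid → dirty at each position in order: 0 ✓, 1 ✓, 2 ✓, 3 ✓, 4 ✓, 5 ✓.
At position 6 the labels are {}, so ¬valid → dirty is false there. This is the first violation.

6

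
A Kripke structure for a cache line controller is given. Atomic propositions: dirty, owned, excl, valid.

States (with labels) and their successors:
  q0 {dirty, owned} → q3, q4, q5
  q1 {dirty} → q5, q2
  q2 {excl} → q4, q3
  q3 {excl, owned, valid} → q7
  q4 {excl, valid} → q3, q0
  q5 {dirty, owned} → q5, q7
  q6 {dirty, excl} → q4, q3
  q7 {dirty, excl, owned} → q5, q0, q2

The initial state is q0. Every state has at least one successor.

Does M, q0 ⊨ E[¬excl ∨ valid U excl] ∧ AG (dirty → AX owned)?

Violated

States satisfying ¬excl ∨ valid: {q0, q1, q3, q4, q5}.
States satisfying excl: {q2, q3, q4, q6, q7}.
States satisfying E[¬excl ∨ valid U excl]: {q0, q1, q2, q3, q4, q5, q6, q7}.
States satisfying dirty → AX owned: {q2, q3, q4, q5}.
States satisfying AG (dirty → AX owned): ∅.
States satisfying E[¬excl ∨ valid U excl] ∧ AG (dirty → AX owned): ∅.
q0 ∉ Sat(E[¬excl ∨ valid U excl] ∧ AG (dirty → AX owned)).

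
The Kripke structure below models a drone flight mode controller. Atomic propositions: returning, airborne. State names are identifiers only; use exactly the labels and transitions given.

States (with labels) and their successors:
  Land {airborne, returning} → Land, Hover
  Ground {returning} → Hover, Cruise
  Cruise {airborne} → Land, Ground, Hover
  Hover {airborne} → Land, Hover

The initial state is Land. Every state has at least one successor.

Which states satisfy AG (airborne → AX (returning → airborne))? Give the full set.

States satisfying airborne → AX (returning → airborne): {Land, Ground, Hover}.
States satisfying AG (airborne → AX (returning → airborne)): {Land, Hover}.

{Land, Hover}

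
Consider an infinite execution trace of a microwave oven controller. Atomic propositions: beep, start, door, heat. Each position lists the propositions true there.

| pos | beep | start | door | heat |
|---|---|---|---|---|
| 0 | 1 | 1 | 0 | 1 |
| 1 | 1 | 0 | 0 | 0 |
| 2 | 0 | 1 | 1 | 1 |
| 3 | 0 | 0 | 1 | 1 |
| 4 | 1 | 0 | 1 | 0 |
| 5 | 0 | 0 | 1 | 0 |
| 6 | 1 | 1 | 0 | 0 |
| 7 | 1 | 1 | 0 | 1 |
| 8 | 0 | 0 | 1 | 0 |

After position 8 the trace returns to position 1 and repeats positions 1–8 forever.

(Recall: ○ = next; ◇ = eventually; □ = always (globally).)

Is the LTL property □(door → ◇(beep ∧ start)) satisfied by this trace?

door → ◇(beep ∧ start) holds at every position 0..8, and those are all positions ever visited, so □(door → ◇(beep ∧ start)) holds.
Positions where door holds: 2, 3, 4, 5, 8.
Check ◇(beep ∧ start) at each: 2→ok, 3→ok, 4→ok, 5→ok, 8→ok.

Satisfied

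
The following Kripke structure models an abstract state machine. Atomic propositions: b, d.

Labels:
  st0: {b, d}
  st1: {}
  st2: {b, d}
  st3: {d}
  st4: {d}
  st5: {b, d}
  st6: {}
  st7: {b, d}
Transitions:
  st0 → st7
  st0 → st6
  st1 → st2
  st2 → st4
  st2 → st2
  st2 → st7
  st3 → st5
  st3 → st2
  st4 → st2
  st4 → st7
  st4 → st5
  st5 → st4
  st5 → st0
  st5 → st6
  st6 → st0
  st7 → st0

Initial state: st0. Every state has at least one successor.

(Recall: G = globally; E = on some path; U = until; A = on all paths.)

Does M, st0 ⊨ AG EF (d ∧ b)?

Satisfied

States satisfying EF (d ∧ b): {st0, st1, st2, st3, st4, st5, st6, st7}.
States satisfying AG EF (d ∧ b): {st0, st1, st2, st3, st4, st5, st6, st7}.
Every state reachable from st0 satisfies EF (d ∧ b).
st0 ∈ Sat(AG EF (d ∧ b)).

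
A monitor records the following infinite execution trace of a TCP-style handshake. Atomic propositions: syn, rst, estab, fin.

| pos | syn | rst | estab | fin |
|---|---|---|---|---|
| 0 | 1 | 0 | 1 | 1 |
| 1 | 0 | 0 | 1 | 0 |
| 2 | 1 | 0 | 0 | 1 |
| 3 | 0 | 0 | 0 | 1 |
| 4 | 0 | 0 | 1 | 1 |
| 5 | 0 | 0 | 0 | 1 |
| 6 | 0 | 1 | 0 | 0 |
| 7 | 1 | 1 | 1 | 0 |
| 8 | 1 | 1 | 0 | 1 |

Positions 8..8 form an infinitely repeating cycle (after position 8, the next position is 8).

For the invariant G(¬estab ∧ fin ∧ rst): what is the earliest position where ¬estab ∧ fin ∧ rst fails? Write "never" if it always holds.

At position 0 the labels are {estab, fin, syn}, so ¬estab ∧ fin ∧ rst is false there. This is the first violation.

0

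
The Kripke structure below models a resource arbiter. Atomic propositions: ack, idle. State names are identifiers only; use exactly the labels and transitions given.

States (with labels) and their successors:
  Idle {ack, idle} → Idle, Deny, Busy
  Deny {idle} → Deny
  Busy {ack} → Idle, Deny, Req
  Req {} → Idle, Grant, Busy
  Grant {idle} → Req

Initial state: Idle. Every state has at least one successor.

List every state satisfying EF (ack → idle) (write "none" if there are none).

States satisfying ack → idle: {Idle, Deny, Req, Grant}.
States satisfying EF (ack → idle): {Idle, Deny, Busy, Req, Grant}.

{Idle, Deny, Busy, Req, Grant}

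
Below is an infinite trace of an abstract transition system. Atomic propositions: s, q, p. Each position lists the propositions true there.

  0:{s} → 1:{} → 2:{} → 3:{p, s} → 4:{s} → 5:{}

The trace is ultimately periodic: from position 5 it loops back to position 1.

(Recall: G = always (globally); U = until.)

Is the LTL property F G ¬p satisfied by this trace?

Violated

G ¬p is false at every position 0..5, so it never becomes true and F G ¬p fails.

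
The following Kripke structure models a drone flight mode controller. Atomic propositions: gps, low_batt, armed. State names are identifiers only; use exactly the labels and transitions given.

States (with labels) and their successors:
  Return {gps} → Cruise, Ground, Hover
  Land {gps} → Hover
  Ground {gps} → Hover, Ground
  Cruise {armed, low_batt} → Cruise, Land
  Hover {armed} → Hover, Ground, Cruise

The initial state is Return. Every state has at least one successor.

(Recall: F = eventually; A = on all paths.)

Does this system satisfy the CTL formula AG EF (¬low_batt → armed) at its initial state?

States satisfying EF (¬low_batt → armed): {Return, Land, Ground, Cruise, Hover}.
States satisfying AG EF (¬low_batt → armed): {Return, Land, Ground, Cruise, Hover}.
Every state reachable from Return satisfies EF (¬low_batt → armed).
Return ∈ Sat(AG EF (¬low_batt → armed)).

Satisfied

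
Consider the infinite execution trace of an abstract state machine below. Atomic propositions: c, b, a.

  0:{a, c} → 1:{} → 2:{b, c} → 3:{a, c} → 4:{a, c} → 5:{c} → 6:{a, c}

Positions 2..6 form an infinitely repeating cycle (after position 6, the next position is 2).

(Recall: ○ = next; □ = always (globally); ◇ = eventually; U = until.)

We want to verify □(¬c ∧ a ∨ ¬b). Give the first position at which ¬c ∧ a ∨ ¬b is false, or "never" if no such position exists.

Check ¬c ∧ a ∨ ¬b at each position in order: 0 ✓, 1 ✓.
At position 2 the labels are {b, c}, so ¬c ∧ a ∨ ¬b is false there. This is the first violation.

2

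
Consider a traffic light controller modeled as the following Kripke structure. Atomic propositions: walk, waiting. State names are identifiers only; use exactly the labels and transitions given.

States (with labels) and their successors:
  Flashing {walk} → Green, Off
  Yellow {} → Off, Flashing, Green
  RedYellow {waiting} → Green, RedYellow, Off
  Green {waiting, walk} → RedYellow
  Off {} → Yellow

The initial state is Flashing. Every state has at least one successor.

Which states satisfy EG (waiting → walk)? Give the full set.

States satisfying waiting → walk: {Flashing, Yellow, Green, Off}.
States satisfying EG (waiting → walk): {Flashing, Yellow, Off}.

{Flashing, Yellow, Off}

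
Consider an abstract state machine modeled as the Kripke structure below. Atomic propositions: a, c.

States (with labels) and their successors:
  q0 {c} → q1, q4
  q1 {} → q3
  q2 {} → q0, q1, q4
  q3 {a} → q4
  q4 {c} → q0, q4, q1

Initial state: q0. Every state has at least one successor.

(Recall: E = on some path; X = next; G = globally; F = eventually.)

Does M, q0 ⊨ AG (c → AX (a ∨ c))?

States satisfying c → AX (a ∨ c): {q1, q2, q3}.
States satisfying AG (c → AX (a ∨ c)): ∅.
q0 is reachable from q0 and violates c → AX (a ∨ c), so AG fails at q0.
q0 ∉ Sat(AG (c → AX (a ∨ c))).

Violated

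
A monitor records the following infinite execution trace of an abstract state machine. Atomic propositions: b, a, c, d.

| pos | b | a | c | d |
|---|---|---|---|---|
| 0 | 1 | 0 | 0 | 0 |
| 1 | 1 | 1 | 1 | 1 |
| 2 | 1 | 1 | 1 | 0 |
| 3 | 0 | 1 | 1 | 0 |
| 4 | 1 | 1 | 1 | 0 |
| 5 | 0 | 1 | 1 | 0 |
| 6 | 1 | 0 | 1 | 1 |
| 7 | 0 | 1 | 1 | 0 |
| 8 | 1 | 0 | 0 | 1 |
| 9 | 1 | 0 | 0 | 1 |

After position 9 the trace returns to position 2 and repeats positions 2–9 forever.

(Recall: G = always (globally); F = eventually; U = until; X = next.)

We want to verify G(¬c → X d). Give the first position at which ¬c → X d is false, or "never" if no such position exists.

9

Check ¬c → X d at each position in order: 0 ✓, 1 ✓, 2 ✓, 3 ✓, 4 ✓, 5 ✓, 6 ✓, 7 ✓, 8 ✓.
At position 9 the labels are {b, d} and the next position 2 has {a, b, c}, so ¬c → X d is false there. This is the first violation.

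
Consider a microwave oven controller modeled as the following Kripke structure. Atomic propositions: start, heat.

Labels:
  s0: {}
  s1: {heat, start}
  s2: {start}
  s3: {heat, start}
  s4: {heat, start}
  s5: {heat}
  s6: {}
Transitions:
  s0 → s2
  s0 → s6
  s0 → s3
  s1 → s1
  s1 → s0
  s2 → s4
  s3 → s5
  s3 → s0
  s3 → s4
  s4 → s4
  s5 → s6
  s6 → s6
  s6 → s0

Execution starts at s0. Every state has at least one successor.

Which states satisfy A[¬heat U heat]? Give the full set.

States satisfying ¬heat: {s0, s2, s6}.
States satisfying heat: {s1, s3, s4, s5}.
States satisfying A[¬heat U heat]: {s1, s2, s3, s4, s5}.

{s1, s2, s3, s4, s5}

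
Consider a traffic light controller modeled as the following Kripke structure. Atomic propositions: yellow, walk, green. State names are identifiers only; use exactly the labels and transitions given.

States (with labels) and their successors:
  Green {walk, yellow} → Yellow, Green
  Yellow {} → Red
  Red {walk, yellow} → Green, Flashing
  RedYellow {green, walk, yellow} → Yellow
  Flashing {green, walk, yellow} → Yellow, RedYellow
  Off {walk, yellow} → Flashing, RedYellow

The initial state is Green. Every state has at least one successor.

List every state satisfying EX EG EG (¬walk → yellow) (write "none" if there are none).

{Green, Yellow, Red}

States satisfying EG EG (¬walk → yellow): {Green, Red}.
States satisfying EX EG EG (¬walk → yellow): {Green, Yellow, Red}.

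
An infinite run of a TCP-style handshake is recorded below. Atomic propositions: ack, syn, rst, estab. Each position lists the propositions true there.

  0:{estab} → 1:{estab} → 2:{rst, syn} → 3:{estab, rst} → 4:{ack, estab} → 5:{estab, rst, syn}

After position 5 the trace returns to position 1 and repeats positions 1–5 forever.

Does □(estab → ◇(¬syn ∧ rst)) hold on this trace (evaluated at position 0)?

estab → ◇(¬syn ∧ rst) holds at every position 0..5, and those are all positions ever visited, so □(estab → ◇(¬syn ∧ rst)) holds.
Positions where estab holds: 0, 1, 3, 4, 5.
Check ◇(¬syn ∧ rst) at each: 0→ok, 1→ok, 3→ok, 4→ok, 5→ok.

Satisfied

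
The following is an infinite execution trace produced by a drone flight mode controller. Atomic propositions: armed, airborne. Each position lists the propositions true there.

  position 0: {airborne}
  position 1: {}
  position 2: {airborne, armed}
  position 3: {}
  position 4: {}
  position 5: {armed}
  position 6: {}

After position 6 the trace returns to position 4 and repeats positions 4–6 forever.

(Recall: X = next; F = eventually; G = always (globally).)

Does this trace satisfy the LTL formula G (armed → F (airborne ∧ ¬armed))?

armed → F (airborne ∧ ¬armed) must hold at every position from 0 onward. It fails at position 2, so G (armed → F (airborne ∧ ¬armed)) is false.
Positions where armed holds: 2, 5.
Check F (airborne ∧ ¬armed) at each: 2→fails, 5→fails.

No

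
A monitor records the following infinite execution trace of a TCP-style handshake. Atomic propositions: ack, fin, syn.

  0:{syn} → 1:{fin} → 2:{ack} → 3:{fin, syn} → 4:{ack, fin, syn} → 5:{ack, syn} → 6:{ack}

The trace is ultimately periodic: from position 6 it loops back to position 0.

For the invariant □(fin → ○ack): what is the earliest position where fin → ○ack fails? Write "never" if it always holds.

fin → ○ack holds at every position 0..6, and those are all the positions the trace ever visits, so the invariant □(fin → ○ack) is never violated.

never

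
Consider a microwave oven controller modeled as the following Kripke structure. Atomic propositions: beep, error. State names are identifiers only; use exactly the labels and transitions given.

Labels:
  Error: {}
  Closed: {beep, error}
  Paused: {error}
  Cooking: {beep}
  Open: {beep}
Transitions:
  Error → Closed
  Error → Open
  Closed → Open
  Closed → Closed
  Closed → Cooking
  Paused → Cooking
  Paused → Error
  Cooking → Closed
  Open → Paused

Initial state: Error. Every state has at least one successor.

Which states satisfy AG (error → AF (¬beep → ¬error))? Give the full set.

{Error, Closed, Paused, Cooking, Open}

States satisfying error → AF (¬beep → ¬error): {Error, Closed, Paused, Cooking, Open}.
States satisfying AG (error → AF (¬beep → ¬error)): {Error, Closed, Paused, Cooking, Open}.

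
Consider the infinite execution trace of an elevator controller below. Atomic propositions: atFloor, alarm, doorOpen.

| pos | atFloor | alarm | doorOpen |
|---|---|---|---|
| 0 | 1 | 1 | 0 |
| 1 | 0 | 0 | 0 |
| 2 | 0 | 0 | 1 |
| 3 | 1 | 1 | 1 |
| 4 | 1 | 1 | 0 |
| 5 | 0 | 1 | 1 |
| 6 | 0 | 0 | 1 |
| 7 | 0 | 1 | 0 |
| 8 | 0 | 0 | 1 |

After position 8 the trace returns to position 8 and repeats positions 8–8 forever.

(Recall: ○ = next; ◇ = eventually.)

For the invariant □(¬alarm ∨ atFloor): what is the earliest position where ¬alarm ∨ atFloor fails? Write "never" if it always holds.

5

Check ¬alarm ∨ atFloor at each position in order: 0 ✓, 1 ✓, 2 ✓, 3 ✓, 4 ✓.
At position 5 the labels are {alarm, doorOpen}, so ¬alarm ∨ atFloor is false there. This is the first violation.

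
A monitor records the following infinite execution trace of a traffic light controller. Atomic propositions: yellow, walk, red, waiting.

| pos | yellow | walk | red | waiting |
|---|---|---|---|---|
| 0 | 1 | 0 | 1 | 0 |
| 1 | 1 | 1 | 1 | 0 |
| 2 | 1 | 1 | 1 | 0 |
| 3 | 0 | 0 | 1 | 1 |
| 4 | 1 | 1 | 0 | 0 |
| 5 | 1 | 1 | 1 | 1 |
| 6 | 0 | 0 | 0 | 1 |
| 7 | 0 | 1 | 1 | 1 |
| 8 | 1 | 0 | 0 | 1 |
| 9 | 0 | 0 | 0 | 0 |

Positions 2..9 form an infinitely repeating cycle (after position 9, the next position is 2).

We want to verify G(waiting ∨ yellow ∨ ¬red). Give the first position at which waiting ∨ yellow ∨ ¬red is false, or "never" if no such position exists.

never

waiting ∨ yellow ∨ ¬red holds at every position 0..9, and those are all the positions the trace ever visits, so the invariant G(waiting ∨ yellow ∨ ¬red) is never violated.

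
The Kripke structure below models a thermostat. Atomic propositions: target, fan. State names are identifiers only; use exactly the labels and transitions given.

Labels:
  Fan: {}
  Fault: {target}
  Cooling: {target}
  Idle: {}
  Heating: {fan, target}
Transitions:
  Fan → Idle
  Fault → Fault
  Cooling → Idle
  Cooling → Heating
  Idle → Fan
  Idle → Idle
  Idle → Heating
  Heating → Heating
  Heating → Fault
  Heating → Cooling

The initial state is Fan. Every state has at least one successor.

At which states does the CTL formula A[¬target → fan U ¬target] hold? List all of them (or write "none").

States satisfying ¬target → fan: {Fault, Cooling, Heating}.
States satisfying ¬target: {Fan, Idle}.
States satisfying A[¬target → fan U ¬target]: {Fan, Idle}.

{Fan, Idle}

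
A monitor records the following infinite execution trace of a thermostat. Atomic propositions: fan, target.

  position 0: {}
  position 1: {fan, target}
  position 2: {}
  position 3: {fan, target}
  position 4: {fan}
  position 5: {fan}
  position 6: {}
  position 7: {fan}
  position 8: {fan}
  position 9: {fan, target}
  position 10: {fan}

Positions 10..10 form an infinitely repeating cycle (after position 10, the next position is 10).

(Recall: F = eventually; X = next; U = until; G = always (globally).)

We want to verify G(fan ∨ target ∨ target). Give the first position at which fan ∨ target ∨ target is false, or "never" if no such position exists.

0

At position 0 the labels are {}, so fan ∨ target ∨ target is false there. This is the first violation.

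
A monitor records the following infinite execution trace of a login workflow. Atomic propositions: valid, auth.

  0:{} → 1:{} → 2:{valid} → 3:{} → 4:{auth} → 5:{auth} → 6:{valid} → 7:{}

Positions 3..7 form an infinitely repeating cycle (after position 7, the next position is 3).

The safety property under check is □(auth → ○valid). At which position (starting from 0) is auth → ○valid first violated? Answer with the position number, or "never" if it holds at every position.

Check auth → ○valid at each position in order: 0 ✓, 1 ✓, 2 ✓, 3 ✓.
At position 4 the labels are {auth} and the next position 5 has {auth}, so auth → ○valid is false there. This is the first violation.

4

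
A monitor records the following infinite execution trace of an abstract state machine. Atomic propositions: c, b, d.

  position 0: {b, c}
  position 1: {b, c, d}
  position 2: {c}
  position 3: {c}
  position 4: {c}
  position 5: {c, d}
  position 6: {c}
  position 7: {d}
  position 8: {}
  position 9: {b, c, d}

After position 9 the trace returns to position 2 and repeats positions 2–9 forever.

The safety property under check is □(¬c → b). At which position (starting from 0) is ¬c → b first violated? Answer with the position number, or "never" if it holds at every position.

Check ¬c → b at each position in order: 0 ✓, 1 ✓, 2 ✓, 3 ✓, 4 ✓, 5 ✓, 6 ✓.
At position 7 the labels are {d}, so ¬c → b is false there. This is the first violation.

7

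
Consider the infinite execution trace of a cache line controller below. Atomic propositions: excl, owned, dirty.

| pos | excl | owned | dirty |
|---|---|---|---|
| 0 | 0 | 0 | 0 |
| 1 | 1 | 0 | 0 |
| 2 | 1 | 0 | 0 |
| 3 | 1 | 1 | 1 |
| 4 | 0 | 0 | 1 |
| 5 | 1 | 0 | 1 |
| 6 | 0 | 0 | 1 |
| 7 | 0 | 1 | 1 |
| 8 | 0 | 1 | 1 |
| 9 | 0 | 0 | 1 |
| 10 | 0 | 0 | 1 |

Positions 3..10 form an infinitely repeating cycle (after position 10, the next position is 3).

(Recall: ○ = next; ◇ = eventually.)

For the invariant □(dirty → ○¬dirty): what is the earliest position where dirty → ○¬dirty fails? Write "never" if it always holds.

3

Check dirty → ○¬dirty at each position in order: 0 ✓, 1 ✓, 2 ✓.
At position 3 the labels are {dirty, excl, owned} and the next position 4 has {dirty}, so dirty → ○¬dirty is false there. This is the first violation.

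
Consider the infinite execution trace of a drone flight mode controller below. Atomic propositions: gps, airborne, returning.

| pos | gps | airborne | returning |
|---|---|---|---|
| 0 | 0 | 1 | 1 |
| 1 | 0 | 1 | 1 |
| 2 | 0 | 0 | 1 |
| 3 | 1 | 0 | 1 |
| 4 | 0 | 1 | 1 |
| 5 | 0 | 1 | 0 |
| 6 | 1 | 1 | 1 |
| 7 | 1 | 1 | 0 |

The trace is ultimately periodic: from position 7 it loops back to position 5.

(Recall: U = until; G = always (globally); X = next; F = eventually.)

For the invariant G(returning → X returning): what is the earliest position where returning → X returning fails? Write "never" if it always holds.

Check returning → X returning at each position in order: 0 ✓, 1 ✓, 2 ✓, 3 ✓.
At position 4 the labels are {airborne, returning} and the next position 5 has {airborne}, so returning → X returning is false there. This is the first violation.

4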